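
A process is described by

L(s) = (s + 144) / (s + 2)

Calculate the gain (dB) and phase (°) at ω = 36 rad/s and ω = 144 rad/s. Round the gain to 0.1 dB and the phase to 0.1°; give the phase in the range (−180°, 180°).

Substitute s = j36:
Numerator: (j36) + 144 = 144 + j36
Denominator: (j36) + 2 = 2 + j36
|N| = √(144² + 36²) ≈ 148.43, ∠N ≈ 14.04°
|D| = √(2² + 36²) ≈ 36.056, ∠D ≈ 86.82°
|L| = 148.43 / 36.056 ≈ 4.1167
Gain = 20 log₁₀(4.1167) ≈ 12.29 dB
∠L = 14.04° − 86.82° = -72.78°

Substitute s = j144:
Numerator: (j144) + 144 = 144 + j144
Denominator: (j144) + 2 = 2 + j144
|N| = √(144² + 144²) ≈ 203.65, ∠N ≈ 45.00°
|D| = √(2² + 144²) ≈ 144.01, ∠D ≈ 89.20°
|L| = 203.65 / 144.01 ≈ 1.4141
Gain = 20 log₁₀(1.4141) ≈ 3.01 dB
∠L = 45.00° − 89.20° = -44.20°

ω = 36: 12.3 dB, -72.8°; ω = 144: 3.0 dB, -44.2°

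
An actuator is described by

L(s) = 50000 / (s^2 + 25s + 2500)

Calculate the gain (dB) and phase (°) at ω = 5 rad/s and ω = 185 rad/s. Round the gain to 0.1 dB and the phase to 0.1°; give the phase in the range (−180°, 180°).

ω = 5: 26.1 dB, -2.9°; ω = 185: 3.9 dB, -171.7°

At s = jω = j5:
quadratic: (j5)² + 25·j5 + 2500 = 2475 + j125 → |·| ≈ 2478.2, ∠ ≈ 2.89°
|L| = 50000 / 2478.2 ≈ 20.176
Gain = 20 log₁₀(20.176) ≈ 26.10 dB
∠L = 0.00° − 2.89° = -2.89°

At s = jω = j185:
quadratic: (j185)² + 25·j185 + 2500 = -31725 + j4625 → |·| ≈ 32060, ∠ ≈ 171.71°
|L| = 50000 / 32060 ≈ 1.5596
Gain = 20 log₁₀(1.5596) ≈ 3.86 dB
∠L = 0.00° − 171.71° = -171.71°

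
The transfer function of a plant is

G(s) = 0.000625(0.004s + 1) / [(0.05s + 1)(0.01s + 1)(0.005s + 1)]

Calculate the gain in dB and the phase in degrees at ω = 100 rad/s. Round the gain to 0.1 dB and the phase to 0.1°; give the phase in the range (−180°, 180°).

-81.6 dB, -128.5°

At ω = 100 rad/s:
zero (1 + j100·0.004) = 1 + j0.4 → |·| ≈ 1.077, ∠ ≈ 21.80°
pole (1 + j100·0.05) = 1 + j5 → |·| ≈ 5.099, ∠ ≈ 78.69°
pole (1 + j100·0.01) = 1 + j1 → |·| ≈ 1.4142, ∠ ≈ 45.00°
pole (1 + j100·0.005) = 1 + j0.5 → |·| ≈ 1.118, ∠ ≈ 26.57°
|G| = 0.000625 · 1.077 / (5.099 · 1.4142 · 1.118) ≈ 8.3495e-05
Gain = 20 log₁₀(8.3495e-05) ≈ -81.57 dB
∠G = (21.80°) − (78.69° + 45.00° + 26.57°) = -128.46°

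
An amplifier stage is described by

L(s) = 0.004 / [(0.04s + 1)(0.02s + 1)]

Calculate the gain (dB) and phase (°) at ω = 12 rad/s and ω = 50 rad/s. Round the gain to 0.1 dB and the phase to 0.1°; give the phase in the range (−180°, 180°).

ω = 12: -49.1 dB, -39.1°; ω = 50: -58.0 dB, -108.4°

At ω = 12 rad/s:
pole (1 + j12·0.04) = 1 + j0.48 → |·| ≈ 1.1092, ∠ ≈ 25.64°
pole (1 + j12·0.02) = 1 + j0.24 → |·| ≈ 1.0284, ∠ ≈ 13.50°
|L| = 0.004 · 1 / (1.1092 · 1.0284) ≈ 0.0035066
Gain = 20 log₁₀(0.0035066) ≈ -49.10 dB
∠L = (0°) − (25.64° + 13.50°) = -39.14°

At ω = 50 rad/s:
pole (1 + j50·0.04) = 1 + j2 → |·| ≈ 2.2361, ∠ ≈ 63.43°
pole (1 + j50·0.02) = 1 + j1 → |·| ≈ 1.4142, ∠ ≈ 45.00°
|L| = 0.004 · 1 / (2.2361 · 1.4142) ≈ 0.0012649
Gain = 20 log₁₀(0.0012649) ≈ -57.96 dB
∠L = (0°) − (63.43° + 45.00°) = -108.43°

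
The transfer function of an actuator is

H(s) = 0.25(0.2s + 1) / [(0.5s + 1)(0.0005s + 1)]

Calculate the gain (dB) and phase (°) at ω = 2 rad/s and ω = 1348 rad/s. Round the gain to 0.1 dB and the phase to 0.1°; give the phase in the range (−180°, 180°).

ω = 2: -14.4 dB, -23.3°; ω = 1348: -21.6 dB, -34.1°

At ω = 2 rad/s:
zero (1 + j2·0.2) = 1 + j0.4 → |·| ≈ 1.077, ∠ ≈ 21.80°
pole (1 + j2·0.5) = 1 + j1 → |·| ≈ 1.4142, ∠ ≈ 45.00°
pole (1 + j2·0.0005) = 1 + j0.001 → |·| ≈ 1, ∠ ≈ 0.06°
|H| = 0.25 · 1.077 / (1.4142 · 1) ≈ 0.19039
Gain = 20 log₁₀(0.19039) ≈ -14.41 dB
∠H = (21.80°) − (45.00° + 0.06°) = -23.26°

At ω = 1348 rad/s:
zero (1 + j1348·0.2) = 1 + j269.6 → |·| ≈ 269.6, ∠ ≈ 89.79°
pole (1 + j1348·0.5) = 1 + j674 → |·| ≈ 674, ∠ ≈ 89.91°
pole (1 + j1348·0.0005) = 1 + j0.674 → |·| ≈ 1.2059, ∠ ≈ 33.98°
|H| = 0.25 · 269.6 / (674 · 1.2059) ≈ 0.082926
Gain = 20 log₁₀(0.082926) ≈ -21.63 dB
∠H = (89.79°) − (89.91° + 33.98°) = -34.10°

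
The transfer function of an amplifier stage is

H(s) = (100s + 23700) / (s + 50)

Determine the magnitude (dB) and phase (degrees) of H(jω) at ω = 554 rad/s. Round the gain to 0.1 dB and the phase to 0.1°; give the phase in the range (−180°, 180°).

40.7 dB, -18.0°

Substitute s = j554:
Numerator: 100(j554) + 23700 = 23700 + j55400
Denominator: (j554) + 50 = 50 + j554
|N| = √(23700² + 55400²) ≈ 60257, ∠N ≈ 66.84°
|D| = √(50² + 554²) ≈ 556.25, ∠D ≈ 84.84°
|H| = 60257 / 556.25 ≈ 108.33
Gain = 20 log₁₀(108.33) ≈ 40.69 dB
∠H = 66.84° − 84.84° = -18.00°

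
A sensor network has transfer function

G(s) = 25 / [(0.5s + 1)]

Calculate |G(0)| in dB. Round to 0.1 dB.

G(0) = 25 · 1 / 1 = 25
20 log₁₀(25) ≈ 27.96 dB

28.0 dB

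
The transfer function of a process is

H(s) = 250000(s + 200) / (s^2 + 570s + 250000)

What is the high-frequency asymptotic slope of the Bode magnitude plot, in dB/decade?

Each pole contributes −20 dB/decade at high frequency; each zero contributes +20 dB/decade.
Net: 1 zero(s) − 2 pole(s) → -20 dB/decade.

-20 dB/decade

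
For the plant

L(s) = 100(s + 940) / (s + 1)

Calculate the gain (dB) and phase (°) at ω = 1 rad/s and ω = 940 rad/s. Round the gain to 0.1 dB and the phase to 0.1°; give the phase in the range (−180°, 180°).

At s = jω = j1:
zero (s+940): 940 + j1 → |·| = √(940²+1²) = √883601 ≈ 940, ∠ = arctan(1/940) ≈ 0.06°
pole (s+1): 1 + j1 → |·| = √(1²+1²) = √2 ≈ 1.4142, ∠ = arctan(1/1) ≈ 45.00°
|L| = 100 · 940 / 1.4142 ≈ 66469
Gain = 20 log₁₀(66469) ≈ 96.45 dB
∠L = 0.06° − 45.00° = -44.94°

At s = jω = j940:
zero (s+940): 940 + j940 → |·| = √(940²+940²) = √1767200 ≈ 1329.4, ∠ = arctan(940/940) ≈ 45.00°
pole (s+1): 1 + j940 → |·| = √(1²+940²) = √883601 ≈ 940, ∠ = arctan(940/1) ≈ 89.94°
|L| = 100 · 1329.4 / 940 ≈ 141.43
Gain = 20 log₁₀(141.43) ≈ 43.01 dB
∠L = 45.00° − 89.94° = -44.94°

ω = 1: 96.5 dB, -44.9°; ω = 940: 43.0 dB, -44.9°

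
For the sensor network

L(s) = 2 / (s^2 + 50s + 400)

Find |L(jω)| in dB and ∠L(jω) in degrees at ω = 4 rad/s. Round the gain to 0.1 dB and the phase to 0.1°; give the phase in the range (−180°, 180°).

-46.7 dB, -27.5°

Substitute s = j4:
Numerator: 2 = 2 + j0
Denominator: (j4)^2 + 50(j4) + 400 = 384 + j200
|N| = √(2² + 0²) ≈ 2, ∠N ≈ 0.00°
|D| = √(384² + 200²) ≈ 432.96, ∠D ≈ 27.51°
|L| = 2 / 432.96 ≈ 0.0046194
Gain = 20 log₁₀(0.0046194) ≈ -46.71 dB
∠L = 0.00° − 27.51° = -27.51°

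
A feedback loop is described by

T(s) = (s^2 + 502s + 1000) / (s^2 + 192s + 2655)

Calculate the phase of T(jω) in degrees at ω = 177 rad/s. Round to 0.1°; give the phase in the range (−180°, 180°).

Substitute s = j177:
Numerator: (j177)^2 + 502(j177) + 1000 = -30329 + j88854
Denominator: (j177)^2 + 192(j177) + 2655 = -28674 + j33984
|N| = √(30329² + 88854²) ≈ 93888, ∠N ≈ 108.85°
|D| = √(28674² + 33984²) ≈ 44465, ∠D ≈ 130.16°
∠T = 108.85° − 130.16° = -21.31°

-21.3°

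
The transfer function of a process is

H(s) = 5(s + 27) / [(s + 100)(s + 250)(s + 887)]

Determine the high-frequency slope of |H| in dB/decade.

Each pole contributes −20 dB/decade at high frequency; each zero contributes +20 dB/decade.
Net: 1 zero(s) − 3 pole(s) → -40 dB/decade.

-40 dB/decade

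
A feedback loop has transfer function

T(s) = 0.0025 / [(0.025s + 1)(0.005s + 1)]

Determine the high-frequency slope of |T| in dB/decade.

Each pole contributes −20 dB/decade at high frequency; each zero contributes +20 dB/decade.
Net: 0 zero(s) − 2 pole(s) → -40 dB/decade.

-40 dB/decade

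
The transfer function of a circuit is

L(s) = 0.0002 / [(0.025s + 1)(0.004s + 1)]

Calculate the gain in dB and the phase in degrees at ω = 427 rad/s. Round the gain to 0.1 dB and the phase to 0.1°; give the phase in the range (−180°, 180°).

At ω = 427 rad/s:
pole (1 + j427·0.025) = 1 + j10.675 → |·| ≈ 10.722, ∠ ≈ 84.65°
pole (1 + j427·0.004) = 1 + j1.708 → |·| ≈ 1.9792, ∠ ≈ 59.65°
|L| = 0.0002 · 1 / (10.722 · 1.9792) ≈ 9.4246e-06
Gain = 20 log₁₀(9.4246e-06) ≈ -100.51 dB
∠L = (0°) − (84.65° + 59.65°) = -144.30°

-100.5 dB, -144.3°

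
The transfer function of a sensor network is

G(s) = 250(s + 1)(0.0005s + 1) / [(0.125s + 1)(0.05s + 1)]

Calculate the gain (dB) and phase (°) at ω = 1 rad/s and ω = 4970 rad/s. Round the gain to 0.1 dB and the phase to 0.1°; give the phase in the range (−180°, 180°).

At ω = 1 rad/s:
zero (1 + j1·1) = 1 + j1 → |·| ≈ 1.4142, ∠ ≈ 45.00°
zero (1 + j1·0.0005) = 1 + j0.0005 → |·| ≈ 1, ∠ ≈ 0.03°
pole (1 + j1·0.125) = 1 + j0.125 → |·| ≈ 1.0078, ∠ ≈ 7.13°
pole (1 + j1·0.05) = 1 + j0.05 → |·| ≈ 1.0012, ∠ ≈ 2.86°
|G| = 250 · 1.4142 · 1 / (1.0078 · 1.0012) ≈ 350.39
Gain = 20 log₁₀(350.39) ≈ 50.89 dB
∠G = (45.00° + 0.03°) − (7.13° + 2.86°) = 35.04°

At ω = 4970 rad/s:
zero (1 + j4970·1) = 1 + j4970 → |·| ≈ 4970, ∠ ≈ 89.99°
zero (1 + j4970·0.0005) = 1 + j2.485 → |·| ≈ 2.6787, ∠ ≈ 68.08°
pole (1 + j4970·0.125) = 1 + j621.25 → |·| ≈ 621.25, ∠ ≈ 89.91°
pole (1 + j4970·0.05) = 1 + j248.5 → |·| ≈ 248.5, ∠ ≈ 89.77°
|G| = 250 · 4970 · 2.6787 / (621.25 · 248.5) ≈ 21.559
Gain = 20 log₁₀(21.559) ≈ 26.67 dB
∠G = (89.99° + 68.08°) − (89.91° + 89.77°) = -21.61°

ω = 1: 50.9 dB, 35.0°; ω = 4970: 26.7 dB, -21.6°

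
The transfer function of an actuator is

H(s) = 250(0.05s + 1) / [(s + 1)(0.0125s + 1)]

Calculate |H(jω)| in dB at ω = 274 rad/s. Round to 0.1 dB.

10.9 dB

At ω = 274 rad/s:
zero (1 + j274·0.05) = 1 + j13.7 → |·| ≈ 13.736, ∠ ≈ 85.83°
pole (1 + j274·1) = 1 + j274 → |·| ≈ 274, ∠ ≈ 89.79°
pole (1 + j274·0.0125) = 1 + j3.425 → |·| ≈ 3.568, ∠ ≈ 73.72°
|H| = 250 · 13.736 / (274 · 3.568) ≈ 3.5126
Gain = 20 log₁₀(3.5126) ≈ 10.91 dB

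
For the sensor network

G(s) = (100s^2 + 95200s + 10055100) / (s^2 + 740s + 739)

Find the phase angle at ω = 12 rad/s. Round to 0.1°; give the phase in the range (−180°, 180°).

Substitute s = j12:
Numerator: 100(j12)^2 + 95200(j12) + 10055100 = 10040700 + j1142400
Denominator: (j12)^2 + 740(j12) + 739 = 595 + j8880
|N| = √(10040700² + 1142400²) ≈ 1.0105e+07, ∠N ≈ 6.49°
|D| = √(595² + 8880²) ≈ 8899.9, ∠D ≈ 86.17°
∠G = 6.49° − 86.17° = -79.68°

-79.7°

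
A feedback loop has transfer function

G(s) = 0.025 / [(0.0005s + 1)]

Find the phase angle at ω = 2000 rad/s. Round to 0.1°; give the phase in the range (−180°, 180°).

-45.0°

At ω = 2000 rad/s:
pole (1 + j2000·0.0005) = 1 + j1 → |·| ≈ 1.4142, ∠ ≈ 45.00°
∠G = (0°) − (45.00°) = -45.00°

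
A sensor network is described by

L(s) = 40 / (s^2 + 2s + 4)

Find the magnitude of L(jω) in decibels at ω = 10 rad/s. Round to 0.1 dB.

At s = jω = j10:
quadratic: (j10)² + 2·j10 + 4 = -96 + j20 → |·| ≈ 98.061, ∠ ≈ 168.23°
|L| = 40 / 98.061 ≈ 0.40791
Gain = 20 log₁₀(0.40791) ≈ -7.79 dB

-7.8 dB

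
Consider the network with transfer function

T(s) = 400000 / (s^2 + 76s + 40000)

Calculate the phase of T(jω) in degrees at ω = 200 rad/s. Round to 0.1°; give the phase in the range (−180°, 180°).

-90.0°

At s = jω = j200:
quadratic: (j200)² + 76·j200 + 40000 = 0 + j15200 → |·| ≈ 15200, ∠ ≈ 90.00°
∠T = 0.00° − 90.00° = -90.00°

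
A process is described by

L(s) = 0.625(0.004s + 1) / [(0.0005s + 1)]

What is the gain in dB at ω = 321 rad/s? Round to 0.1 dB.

At ω = 321 rad/s:
zero (1 + j321·0.004) = 1 + j1.284 → |·| ≈ 1.6275, ∠ ≈ 52.09°
pole (1 + j321·0.0005) = 1 + j0.1605 → |·| ≈ 1.0128, ∠ ≈ 9.12°
|L| = 0.625 · 1.6275 / (1.0128) ≈ 1.0043
Gain = 20 log₁₀(1.0043) ≈ 0.04 dB

0.0 dB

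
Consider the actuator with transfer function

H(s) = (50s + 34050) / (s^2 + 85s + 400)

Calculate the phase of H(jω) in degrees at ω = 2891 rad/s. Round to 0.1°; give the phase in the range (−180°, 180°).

Substitute s = j2891:
Numerator: 50(j2891) + 34050 = 34050 + j144550
Denominator: (j2891)^2 + 85(j2891) + 400 = -8357481 + j245735
|N| = √(34050² + 144550²) ≈ 1.4851e+05, ∠N ≈ 76.75°
|D| = √(8357481² + 245735²) ≈ 8.3611e+06, ∠D ≈ 178.32°
∠H = 76.75° − 178.32° = -101.57°

-101.6°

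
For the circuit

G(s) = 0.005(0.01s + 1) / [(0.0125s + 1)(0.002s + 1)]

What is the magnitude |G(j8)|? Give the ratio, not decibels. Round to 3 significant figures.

At ω = 8 rad/s:
zero (1 + j8·0.01) = 1 + j0.08 → |·| ≈ 1.0032, ∠ ≈ 4.57°
pole (1 + j8·0.0125) = 1 + j0.1 → |·| ≈ 1.005, ∠ ≈ 5.71°
pole (1 + j8·0.002) = 1 + j0.016 → |·| ≈ 1.0001, ∠ ≈ 0.92°
|G| = 0.005 · 1.0032 / (1.005 · 1.0001) ≈ 0.0049905

0.00499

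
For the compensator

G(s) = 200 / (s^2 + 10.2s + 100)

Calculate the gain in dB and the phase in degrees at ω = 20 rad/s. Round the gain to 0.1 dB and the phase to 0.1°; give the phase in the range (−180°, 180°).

-5.2 dB, -145.8°

At s = jω = j20:
quadratic: (j20)² + 10.2·j20 + 100 = -300 + j204 → |·| ≈ 362.79, ∠ ≈ 145.78°
|G| = 200 / 362.79 ≈ 0.55128
Gain = 20 log₁₀(0.55128) ≈ -5.17 dB
∠G = 0.00° − 145.78° = -145.78°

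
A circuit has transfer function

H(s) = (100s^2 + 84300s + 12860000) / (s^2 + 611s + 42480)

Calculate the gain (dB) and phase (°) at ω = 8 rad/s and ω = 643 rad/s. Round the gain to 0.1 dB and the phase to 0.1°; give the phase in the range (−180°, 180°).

ω = 8: 49.6 dB, -3.6°; ω = 643: 41.1 dB, -15.6°

Substitute s = j8:
Numerator: 100(j8)^2 + 84300(j8) + 12860000 = 12853600 + j674400
Denominator: (j8)^2 + 611(j8) + 42480 = 42416 + j4888
|N| = √(12853600² + 674400²) ≈ 1.2871e+07, ∠N ≈ 3.00°
|D| = √(42416² + 4888²) ≈ 42697, ∠D ≈ 6.57°
|H| = 1.2871e+07 / 42697 ≈ 301.45
Gain = 20 log₁₀(301.45) ≈ 49.58 dB
∠H = 3.00° − 6.57° = -3.57°

Substitute s = j643:
Numerator: 100(j643)^2 + 84300(j643) + 12860000 = -28484900 + j54204900
Denominator: (j643)^2 + 611(j643) + 42480 = -370969 + j392873
|N| = √(28484900² + 54204900²) ≈ 6.1234e+07, ∠N ≈ 117.72°
|D| = √(370969² + 392873²) ≈ 5.4034e+05, ∠D ≈ 133.36°
|H| = 6.1234e+07 / 5.4034e+05 ≈ 113.32
Gain = 20 log₁₀(113.32) ≈ 41.09 dB
∠H = 117.72° − 133.36° = -15.64°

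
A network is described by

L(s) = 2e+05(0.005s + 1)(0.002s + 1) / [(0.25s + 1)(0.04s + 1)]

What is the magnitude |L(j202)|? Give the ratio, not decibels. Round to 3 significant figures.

At ω = 202 rad/s:
zero (1 + j202·0.005) = 1 + j1.01 → |·| ≈ 1.4213, ∠ ≈ 45.29°
zero (1 + j202·0.002) = 1 + j0.404 → |·| ≈ 1.0785, ∠ ≈ 22.00°
pole (1 + j202·0.25) = 1 + j50.5 → |·| ≈ 50.51, ∠ ≈ 88.87°
pole (1 + j202·0.04) = 1 + j8.08 → |·| ≈ 8.1416, ∠ ≈ 82.94°
|L| = 2e+05 · 1.4213 · 1.0785 / (50.51 · 8.1416) ≈ 745.5

746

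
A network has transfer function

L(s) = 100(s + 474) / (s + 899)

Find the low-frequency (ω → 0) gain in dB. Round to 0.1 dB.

L(0) = 100·474 / (899) ≈ 52.725
20 log₁₀(52.725) ≈ 34.44 dB

34.4 dB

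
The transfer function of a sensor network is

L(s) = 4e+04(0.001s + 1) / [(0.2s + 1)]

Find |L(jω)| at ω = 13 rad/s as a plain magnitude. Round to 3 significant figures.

At ω = 13 rad/s:
zero (1 + j13·0.001) = 1 + j0.013 → |·| ≈ 1.0001, ∠ ≈ 0.74°
pole (1 + j13·0.2) = 1 + j2.6 → |·| ≈ 2.7857, ∠ ≈ 68.96°
|L| = 4e+04 · 1.0001 / (2.7857) ≈ 14360

1.44e+04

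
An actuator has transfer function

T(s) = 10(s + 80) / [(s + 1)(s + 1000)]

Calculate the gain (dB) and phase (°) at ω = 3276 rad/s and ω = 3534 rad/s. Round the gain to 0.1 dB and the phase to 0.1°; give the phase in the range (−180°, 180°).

At s = jω = j3276:
zero (s+80): 80 + j3276 → |·| = √(80²+3276²) = √10738576 ≈ 3277, ∠ = arctan(3276/80) ≈ 88.60°
pole (s+1): 1 + j3276 → |·| = √(1²+3276²) = √10732177 ≈ 3276, ∠ = arctan(3276/1) ≈ 89.98°
pole (s+1000): 1000 + j3276 → |·| = √(1000²+3276²) = √11732176 ≈ 3425.2, ∠ = arctan(3276/1000) ≈ 73.03°
|T| = 10 · 3277 / 1.1221e+07 ≈ 0.0029204
Gain = 20 log₁₀(0.0029204) ≈ -50.69 dB
∠T = 88.60° − 163.01° = -74.41°

At s = jω = j3534:
zero (s+80): 80 + j3534 → |·| = √(80²+3534²) = √12495556 ≈ 3534.9, ∠ = arctan(3534/80) ≈ 88.70°
pole (s+1): 1 + j3534 → |·| = √(1²+3534²) = √12489157 ≈ 3534, ∠ = arctan(3534/1) ≈ 89.98°
pole (s+1000): 1000 + j3534 → |·| = √(1000²+3534²) = √13489156 ≈ 3672.8, ∠ = arctan(3534/1000) ≈ 74.20°
|T| = 10 · 3534.9 / 1.298e+07 ≈ 0.0027233
Gain = 20 log₁₀(0.0027233) ≈ -51.30 dB
∠T = 88.70° − 164.18° = -75.48°

ω = 3276: -50.7 dB, -74.4°; ω = 3534: -51.3 dB, -75.5°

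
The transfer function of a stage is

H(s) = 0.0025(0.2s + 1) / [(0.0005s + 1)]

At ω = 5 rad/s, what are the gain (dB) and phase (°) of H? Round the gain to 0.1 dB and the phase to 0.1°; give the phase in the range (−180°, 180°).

At ω = 5 rad/s:
zero (1 + j5·0.2) = 1 + j1 → |·| ≈ 1.4142, ∠ ≈ 45.00°
pole (1 + j5·0.0005) = 1 + j0.0025 → |·| ≈ 1, ∠ ≈ 0.14°
|H| = 0.0025 · 1.4142 / (1) ≈ 0.0035355
Gain = 20 log₁₀(0.0035355) ≈ -49.03 dB
∠H = (45.00°) − (0.14°) = 44.86°

-49.0 dB, 44.9°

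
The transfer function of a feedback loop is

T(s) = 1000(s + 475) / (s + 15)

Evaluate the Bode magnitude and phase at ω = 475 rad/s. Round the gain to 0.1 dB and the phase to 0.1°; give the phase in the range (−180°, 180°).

63.0 dB, -43.2°

At s = jω = j475:
zero (s+475): 475 + j475 → |·| = √(475²+475²) = √451250 ≈ 671.75, ∠ = arctan(475/475) ≈ 45.00°
pole (s+15): 15 + j475 → |·| = √(15²+475²) = √225850 ≈ 475.24, ∠ = arctan(475/15) ≈ 88.19°
|T| = 1000 · 671.75 / 475.24 ≈ 1413.5
Gain = 20 log₁₀(1413.5) ≈ 63.01 dB
∠T = 45.00° − 88.19° = -43.19°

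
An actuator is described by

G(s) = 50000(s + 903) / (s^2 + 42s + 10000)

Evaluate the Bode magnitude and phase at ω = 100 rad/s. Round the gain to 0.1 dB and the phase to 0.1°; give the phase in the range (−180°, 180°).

At s = jω = j100:
zero (s+903): 903 + j100 → |·| = √(903²+100²) = √825409 ≈ 908.52, ∠ = arctan(100/903) ≈ 6.32°
quadratic: (j100)² + 42·j100 + 10000 = 0 + j4200 → |·| ≈ 4200, ∠ ≈ 90.00°
|G| = 50000 · 908.52 / 4200 ≈ 10816
Gain = 20 log₁₀(10816) ≈ 80.68 dB
∠G = 6.32° − 90.00° = -83.68°

80.7 dB, -83.7°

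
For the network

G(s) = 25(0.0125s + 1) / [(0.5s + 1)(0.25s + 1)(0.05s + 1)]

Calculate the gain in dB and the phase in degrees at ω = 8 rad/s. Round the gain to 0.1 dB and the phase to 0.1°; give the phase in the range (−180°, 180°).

8.1 dB, -155.5°

At ω = 8 rad/s:
zero (1 + j8·0.0125) = 1 + j0.1 → |·| ≈ 1.005, ∠ ≈ 5.71°
pole (1 + j8·0.5) = 1 + j4 → |·| ≈ 4.1231, ∠ ≈ 75.96°
pole (1 + j8·0.25) = 1 + j2 → |·| ≈ 2.2361, ∠ ≈ 63.43°
pole (1 + j8·0.05) = 1 + j0.4 → |·| ≈ 1.077, ∠ ≈ 21.80°
|G| = 25 · 1.005 / (4.1231 · 2.2361 · 1.077) ≈ 2.5303
Gain = 20 log₁₀(2.5303) ≈ 8.06 dB
∠G = (5.71°) − (75.96° + 63.43° + 21.80°) = -155.48°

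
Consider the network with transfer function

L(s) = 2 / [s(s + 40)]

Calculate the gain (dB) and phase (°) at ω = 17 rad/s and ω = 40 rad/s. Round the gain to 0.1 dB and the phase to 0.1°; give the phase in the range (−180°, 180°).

ω = 17: -51.4 dB, -113.0°; ω = 40: -61.1 dB, -135.0°

At s = jω = j17:
pole (s+40): 40 + j17 → |·| = √(40²+17²) = √1889 ≈ 43.463, ∠ = arctan(17/40) ≈ 23.03°
pole at origin: |s| = 17, ∠ = 90.00° (in denominator)
|L| = 2 / 738.87 ≈ 0.0027068
Gain = 20 log₁₀(0.0027068) ≈ -51.35 dB
∠L = 0.00° − 113.03° = -113.03°

At s = jω = j40:
pole (s+40): 40 + j40 → |·| = √(40²+40²) = √3200 ≈ 56.569, ∠ = arctan(40/40) ≈ 45.00°
pole at origin: |s| = 40, ∠ = 90.00° (in denominator)
|L| = 2 / 2262.8 ≈ 0.00088386
Gain = 20 log₁₀(0.00088386) ≈ -61.07 dB
∠L = 0.00° − 135.00° = -135.00°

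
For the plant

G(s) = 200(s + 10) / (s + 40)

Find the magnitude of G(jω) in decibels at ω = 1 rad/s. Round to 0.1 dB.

At s = jω = j1:
zero (s+10): 10 + j1 → |·| = √(10²+1²) = √101 ≈ 10.05, ∠ = arctan(1/10) ≈ 5.71°
pole (s+40): 40 + j1 → |·| = √(40²+1²) = √1601 ≈ 40.012, ∠ = arctan(1/40) ≈ 1.43°
|G| = 200 · 10.05 / 40.012 ≈ 50.235
Gain = 20 log₁₀(50.235) ≈ 34.02 dB

34.0 dB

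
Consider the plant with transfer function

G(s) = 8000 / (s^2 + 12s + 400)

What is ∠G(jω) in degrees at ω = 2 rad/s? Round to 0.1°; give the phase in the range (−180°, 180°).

-3.5°

At s = jω = j2:
quadratic: (j2)² + 12·j2 + 400 = 396 + j24 → |·| ≈ 396.73, ∠ ≈ 3.47°
∠G = 0.00° − 3.47° = -3.47°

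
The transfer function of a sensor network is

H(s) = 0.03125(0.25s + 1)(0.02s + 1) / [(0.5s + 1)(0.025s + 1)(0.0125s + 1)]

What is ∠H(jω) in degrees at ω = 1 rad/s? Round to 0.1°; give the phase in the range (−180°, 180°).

-13.5°

At ω = 1 rad/s:
zero (1 + j1·0.25) = 1 + j0.25 → |·| ≈ 1.0308, ∠ ≈ 14.04°
zero (1 + j1·0.02) = 1 + j0.02 → |·| ≈ 1.0002, ∠ ≈ 1.15°
pole (1 + j1·0.5) = 1 + j0.5 → |·| ≈ 1.118, ∠ ≈ 26.57°
pole (1 + j1·0.025) = 1 + j0.025 → |·| ≈ 1.0003, ∠ ≈ 1.43°
pole (1 + j1·0.0125) = 1 + j0.0125 → |·| ≈ 1.0001, ∠ ≈ 0.72°
∠H = (14.04° + 1.15°) − (26.57° + 1.43° + 0.72°) = -13.53°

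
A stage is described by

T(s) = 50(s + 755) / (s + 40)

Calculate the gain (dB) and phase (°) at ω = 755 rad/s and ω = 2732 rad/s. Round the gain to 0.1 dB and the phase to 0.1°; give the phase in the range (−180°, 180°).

ω = 755: 37.0 dB, -42.0°; ω = 2732: 34.3 dB, -14.6°

At s = jω = j755:
zero (s+755): 755 + j755 → |·| = √(755²+755²) = √1140050 ≈ 1067.7, ∠ = arctan(755/755) ≈ 45.00°
pole (s+40): 40 + j755 → |·| = √(40²+755²) = √571625 ≈ 756.06, ∠ = arctan(755/40) ≈ 86.97°
|T| = 50 · 1067.7 / 756.06 ≈ 70.609
Gain = 20 log₁₀(70.609) ≈ 36.98 dB
∠T = 45.00° − 86.97° = -41.97°

At s = jω = j2732:
zero (s+755): 755 + j2732 → |·| = √(755²+2732²) = √8033849 ≈ 2834.4, ∠ = arctan(2732/755) ≈ 74.55°
pole (s+40): 40 + j2732 → |·| = √(40²+2732²) = √7465424 ≈ 2732.3, ∠ = arctan(2732/40) ≈ 89.16°
|T| = 50 · 2834.4 / 2732.3 ≈ 51.868
Gain = 20 log₁₀(51.868) ≈ 34.30 dB
∠T = 74.55° − 89.16° = -14.61°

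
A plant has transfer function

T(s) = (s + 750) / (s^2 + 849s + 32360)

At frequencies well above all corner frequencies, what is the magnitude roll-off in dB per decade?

-20 dB/decade

Each pole contributes −20 dB/decade at high frequency; each zero contributes +20 dB/decade.
Net: 1 zero(s) − 2 pole(s) → -20 dB/decade.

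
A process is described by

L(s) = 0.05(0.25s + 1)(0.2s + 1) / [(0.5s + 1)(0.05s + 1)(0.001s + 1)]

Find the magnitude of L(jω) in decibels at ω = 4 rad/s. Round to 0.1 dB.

At ω = 4 rad/s:
zero (1 + j4·0.25) = 1 + j1 → |·| ≈ 1.4142, ∠ ≈ 45.00°
zero (1 + j4·0.2) = 1 + j0.8 → |·| ≈ 1.2806, ∠ ≈ 38.66°
pole (1 + j4·0.5) = 1 + j2 → |·| ≈ 2.2361, ∠ ≈ 63.43°
pole (1 + j4·0.05) = 1 + j0.2 → |·| ≈ 1.0198, ∠ ≈ 11.31°
pole (1 + j4·0.001) = 1 + j0.004 → |·| ≈ 1, ∠ ≈ 0.23°
|L| = 0.05 · 1.4142 · 1.2806 / (2.2361 · 1.0198 · 1) ≈ 0.039709
Gain = 20 log₁₀(0.039709) ≈ -28.02 dB

-28.0 dB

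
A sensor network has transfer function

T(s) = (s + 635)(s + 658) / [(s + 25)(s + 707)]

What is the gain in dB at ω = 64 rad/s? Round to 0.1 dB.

18.7 dB

At s = jω = j64:
zero (s+635): 635 + j64 → |·| = √(635²+64²) = √407321 ≈ 638.22, ∠ = arctan(64/635) ≈ 5.76°
zero (s+658): 658 + j64 → |·| = √(658²+64²) = √437060 ≈ 661.11, ∠ = arctan(64/658) ≈ 5.56°
pole (s+25): 25 + j64 → |·| = √(25²+64²) = √4721 ≈ 68.71, ∠ = arctan(64/25) ≈ 68.66°
pole (s+707): 707 + j64 → |·| = √(707²+64²) = √503945 ≈ 709.89, ∠ = arctan(64/707) ≈ 5.17°
|T| = 1 · 4.2193e+05 / 48777 ≈ 8.6502
Gain = 20 log₁₀(8.6502) ≈ 18.74 dB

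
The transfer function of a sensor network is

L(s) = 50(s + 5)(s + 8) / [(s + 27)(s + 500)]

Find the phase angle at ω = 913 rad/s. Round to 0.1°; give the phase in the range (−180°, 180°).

29.6°

At s = jω = j913:
zero (s+5): 5 + j913 → |·| = √(5²+913²) = √833594 ≈ 913.01, ∠ = arctan(913/5) ≈ 89.69°
zero (s+8): 8 + j913 → |·| = √(8²+913²) = √833633 ≈ 913.04, ∠ = arctan(913/8) ≈ 89.50°
pole (s+27): 27 + j913 → |·| = √(27²+913²) = √834298 ≈ 913.4, ∠ = arctan(913/27) ≈ 88.31°
pole (s+500): 500 + j913 → |·| = √(500²+913²) = √1083569 ≈ 1040.9, ∠ = arctan(913/500) ≈ 61.29°
∠L = 179.19° − 149.60° = 29.59°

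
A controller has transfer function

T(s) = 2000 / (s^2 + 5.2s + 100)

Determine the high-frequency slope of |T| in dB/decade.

-40 dB/decade

Each pole contributes −20 dB/decade at high frequency; each zero contributes +20 dB/decade.
Net: 0 zero(s) − 2 pole(s) → -40 dB/decade.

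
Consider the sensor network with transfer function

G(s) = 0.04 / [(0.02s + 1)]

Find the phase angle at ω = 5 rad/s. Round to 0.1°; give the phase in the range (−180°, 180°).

At ω = 5 rad/s:
pole (1 + j5·0.02) = 1 + j0.1 → |·| ≈ 1.005, ∠ ≈ 5.71°
∠G = (0°) − (5.71°) = -5.71°

-5.7°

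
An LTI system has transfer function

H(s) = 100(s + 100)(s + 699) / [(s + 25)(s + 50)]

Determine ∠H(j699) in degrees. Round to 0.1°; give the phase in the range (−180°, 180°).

-47.0°

At s = jω = j699:
zero (s+100): 100 + j699 → |·| = √(100²+699²) = √498601 ≈ 706.12, ∠ = arctan(699/100) ≈ 81.86°
zero (s+699): 699 + j699 → |·| = √(699²+699²) = √977202 ≈ 988.54, ∠ = arctan(699/699) ≈ 45.00°
pole (s+25): 25 + j699 → |·| = √(25²+699²) = √489226 ≈ 699.45, ∠ = arctan(699/25) ≈ 87.95°
pole (s+50): 50 + j699 → |·| = √(50²+699²) = √491101 ≈ 700.79, ∠ = arctan(699/50) ≈ 85.91°
∠H = 126.86° − 173.86° = -47.00°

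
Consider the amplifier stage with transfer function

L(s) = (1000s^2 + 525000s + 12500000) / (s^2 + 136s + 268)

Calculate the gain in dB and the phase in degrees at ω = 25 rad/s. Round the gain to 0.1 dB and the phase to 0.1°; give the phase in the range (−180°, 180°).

74.3 dB, -48.1°

Substitute s = j25:
Numerator: 1000(j25)^2 + 525000(j25) + 12500000 = 11875000 + j13125000
Denominator: (j25)^2 + 136(j25) + 268 = -357 + j3400
|N| = √(11875000² + 13125000²) ≈ 1.77e+07, ∠N ≈ 47.86°
|D| = √(357² + 3400²) ≈ 3418.7, ∠D ≈ 95.99°
|L| = 1.77e+07 / 3418.7 ≈ 5177.4
Gain = 20 log₁₀(5177.4) ≈ 74.28 dB
∠L = 47.86° − 95.99° = -48.13°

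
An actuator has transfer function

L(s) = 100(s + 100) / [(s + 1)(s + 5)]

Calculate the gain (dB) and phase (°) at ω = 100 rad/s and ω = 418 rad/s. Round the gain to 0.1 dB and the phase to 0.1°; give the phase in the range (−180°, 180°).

At s = jω = j100:
zero (s+100): 100 + j100 → |·| = √(100²+100²) = √20000 ≈ 141.42, ∠ = arctan(100/100) ≈ 45.00°
pole (s+1): 1 + j100 → |·| = √(1²+100²) = √10001 ≈ 100, ∠ = arctan(100/1) ≈ 89.43°
pole (s+5): 5 + j100 → |·| = √(5²+100²) = √10025 ≈ 100.12, ∠ = arctan(100/5) ≈ 87.14°
|L| = 100 · 141.42 / 10012 ≈ 1.4125
Gain = 20 log₁₀(1.4125) ≈ 3.00 dB
∠L = 45.00° − 176.57° = -131.57°

At s = jω = j418:
zero (s+100): 100 + j418 → |·| = √(100²+418²) = √184724 ≈ 429.8, ∠ = arctan(418/100) ≈ 76.55°
pole (s+1): 1 + j418 → |·| = √(1²+418²) = √174725 ≈ 418, ∠ = arctan(418/1) ≈ 89.86°
pole (s+5): 5 + j418 → |·| = √(5²+418²) = √174749 ≈ 418.03, ∠ = arctan(418/5) ≈ 89.31°
|L| = 100 · 429.8 / 1.7474e+05 ≈ 0.24597
Gain = 20 log₁₀(0.24597) ≈ -12.18 dB
∠L = 76.55° − 179.17° = -102.62°

ω = 100: 3.0 dB, -131.6°; ω = 418: -12.2 dB, -102.6°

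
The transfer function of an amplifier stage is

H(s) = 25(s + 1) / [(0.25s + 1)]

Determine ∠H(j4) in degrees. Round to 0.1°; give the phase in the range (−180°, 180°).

31.0°

At ω = 4 rad/s:
zero (1 + j4·1) = 1 + j4 → |·| ≈ 4.1231, ∠ ≈ 75.96°
pole (1 + j4·0.25) = 1 + j1 → |·| ≈ 1.4142, ∠ ≈ 45.00°
∠H = (75.96°) − (45.00°) = 30.96°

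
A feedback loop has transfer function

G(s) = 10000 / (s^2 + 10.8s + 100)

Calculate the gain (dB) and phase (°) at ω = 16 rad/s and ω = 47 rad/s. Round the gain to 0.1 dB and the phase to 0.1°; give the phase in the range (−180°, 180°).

At s = jω = j16:
quadratic: (j16)² + 10.8·j16 + 100 = -156 + j172.8 → |·| ≈ 232.8, ∠ ≈ 132.08°
|G| = 10000 / 232.8 ≈ 42.955
Gain = 20 log₁₀(42.955) ≈ 32.66 dB
∠G = 0.00° − 132.08° = -132.08°

At s = jω = j47:
quadratic: (j47)² + 10.8·j47 + 100 = -2109 + j507.6 → |·| ≈ 2169.2, ∠ ≈ 166.47°
|G| = 10000 / 2169.2 ≈ 4.61
Gain = 20 log₁₀(4.61) ≈ 13.27 dB
∠G = 0.00° − 166.47° = -166.47°

ω = 16: 32.7 dB, -132.1°; ω = 47: 13.3 dB, -166.5°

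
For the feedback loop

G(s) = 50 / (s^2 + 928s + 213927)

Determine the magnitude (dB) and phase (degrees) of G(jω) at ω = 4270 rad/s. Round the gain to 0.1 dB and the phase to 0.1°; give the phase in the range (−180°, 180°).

-111.3 dB, -167.6°

Substitute s = j4270:
Numerator: 50 = 50 + j0
Denominator: (j4270)^2 + 928(j4270) + 213927 = -18018973 + j3962560
|N| = √(50² + 0²) ≈ 50, ∠N ≈ 0.00°
|D| = √(18018973² + 3962560²) ≈ 1.845e+07, ∠D ≈ 167.60°
|G| = 50 / 1.845e+07 ≈ 2.71e-06
Gain = 20 log₁₀(2.71e-06) ≈ -111.34 dB
∠G = 0.00° − 167.60° = -167.60°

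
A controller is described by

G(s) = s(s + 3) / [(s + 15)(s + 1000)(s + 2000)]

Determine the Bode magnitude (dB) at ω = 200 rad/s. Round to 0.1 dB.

-80.2 dB

At s = jω = j200:
zero (s+3): 3 + j200 → |·| = √(3²+200²) = √40009 ≈ 200.02, ∠ = arctan(200/3) ≈ 89.14°
zero at origin: s = j200 → |·| = 200, ∠ = 90.00°
pole (s+15): 15 + j200 → |·| = √(15²+200²) = √40225 ≈ 200.56, ∠ = arctan(200/15) ≈ 85.71°
pole (s+1000): 1000 + j200 → |·| = √(1000²+200²) = √1040000 ≈ 1019.8, ∠ = arctan(200/1000) ≈ 11.31°
pole (s+2000): 2000 + j200 → |·| = √(2000²+200²) = √4040000 ≈ 2010, ∠ = arctan(200/2000) ≈ 5.71°
|G| = 1 · 40004 / 4.1111e+08 ≈ 9.7307e-05
Gain = 20 log₁₀(9.7307e-05) ≈ -80.24 dB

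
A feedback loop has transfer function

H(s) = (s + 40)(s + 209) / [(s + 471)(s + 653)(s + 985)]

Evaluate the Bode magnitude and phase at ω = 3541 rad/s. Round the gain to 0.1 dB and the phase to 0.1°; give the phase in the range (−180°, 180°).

-71.5 dB, -60.5°

At s = jω = j3541:
zero (s+40): 40 + j3541 → |·| = √(40²+3541²) = √12540281 ≈ 3541.2, ∠ = arctan(3541/40) ≈ 89.35°
zero (s+209): 209 + j3541 → |·| = √(209²+3541²) = √12582362 ≈ 3547.2, ∠ = arctan(3541/209) ≈ 86.62°
pole (s+471): 471 + j3541 → |·| = √(471²+3541²) = √12760522 ≈ 3572.2, ∠ = arctan(3541/471) ≈ 82.42°
pole (s+653): 653 + j3541 → |·| = √(653²+3541²) = √12965090 ≈ 3600.7, ∠ = arctan(3541/653) ≈ 79.55°
pole (s+985): 985 + j3541 → |·| = √(985²+3541²) = √13508906 ≈ 3675.4, ∠ = arctan(3541/985) ≈ 74.46°
|H| = 1 · 1.2561e+07 / 4.7275e+10 ≈ 0.0002657
Gain = 20 log₁₀(0.0002657) ≈ -71.51 dB
∠H = 175.97° − 236.43° = -60.46°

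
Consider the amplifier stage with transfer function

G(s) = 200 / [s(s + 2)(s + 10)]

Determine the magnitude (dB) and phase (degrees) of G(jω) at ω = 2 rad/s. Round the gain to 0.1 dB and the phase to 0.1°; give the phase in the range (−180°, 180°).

At s = jω = j2:
pole (s+2): 2 + j2 → |·| = √(2²+2²) = √8 ≈ 2.8284, ∠ = arctan(2/2) ≈ 45.00°
pole (s+10): 10 + j2 → |·| = √(10²+2²) = √104 ≈ 10.198, ∠ = arctan(2/10) ≈ 11.31°
pole at origin: |s| = 2, ∠ = 90.00° (in denominator)
|G| = 200 / 57.688 ≈ 3.4669
Gain = 20 log₁₀(3.4669) ≈ 10.80 dB
∠G = 0.00° − 146.31° = -146.31°

10.8 dB, -146.3°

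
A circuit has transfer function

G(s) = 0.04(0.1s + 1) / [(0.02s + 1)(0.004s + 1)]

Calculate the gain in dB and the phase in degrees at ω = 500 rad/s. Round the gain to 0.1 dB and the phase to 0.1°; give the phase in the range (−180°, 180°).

At ω = 500 rad/s:
zero (1 + j500·0.1) = 1 + j50 → |·| ≈ 50.01, ∠ ≈ 88.85°
pole (1 + j500·0.02) = 1 + j10 → |·| ≈ 10.05, ∠ ≈ 84.29°
pole (1 + j500·0.004) = 1 + j2 → |·| ≈ 2.2361, ∠ ≈ 63.43°
|G| = 0.04 · 50.01 / (10.05 · 2.2361) ≈ 0.089014
Gain = 20 log₁₀(0.089014) ≈ -21.01 dB
∠G = (88.85°) − (84.29° + 63.43°) = -58.87°

-21.0 dB, -58.9°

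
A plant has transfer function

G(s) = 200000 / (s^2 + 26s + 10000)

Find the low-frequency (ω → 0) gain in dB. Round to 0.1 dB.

26.0 dB

G(0) = 200000 / 10000 = 20
20 log₁₀(20) ≈ 26.02 dB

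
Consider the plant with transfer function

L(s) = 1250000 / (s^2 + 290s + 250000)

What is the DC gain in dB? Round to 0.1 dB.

L(0) = 1250000 / 250000 = 5
20 log₁₀(5) ≈ 13.98 dB

14.0 dB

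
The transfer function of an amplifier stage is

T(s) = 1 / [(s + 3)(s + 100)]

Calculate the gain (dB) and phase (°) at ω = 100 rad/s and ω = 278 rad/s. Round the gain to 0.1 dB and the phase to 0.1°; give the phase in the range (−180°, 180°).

At s = jω = j100:
pole (s+3): 3 + j100 → |·| = √(3²+100²) = √10009 ≈ 100.04, ∠ = arctan(100/3) ≈ 88.28°
pole (s+100): 100 + j100 → |·| = √(100²+100²) = √20000 ≈ 141.42, ∠ = arctan(100/100) ≈ 45.00°
|T| = 1 / 14148 ≈ 7.0681e-05
Gain = 20 log₁₀(7.0681e-05) ≈ -83.01 dB
∠T = 0.00° − 133.28° = -133.28°

At s = jω = j278:
pole (s+3): 3 + j278 → |·| = √(3²+278²) = √77293 ≈ 278.02, ∠ = arctan(278/3) ≈ 89.38°
pole (s+100): 100 + j278 → |·| = √(100²+278²) = √87284 ≈ 295.44, ∠ = arctan(278/100) ≈ 70.22°
|T| = 1 / 82138 ≈ 1.2175e-05
Gain = 20 log₁₀(1.2175e-05) ≈ -98.29 dB
∠T = 0.00° − 159.60° = -159.60°

ω = 100: -83.0 dB, -133.3°; ω = 278: -98.3 dB, -159.6°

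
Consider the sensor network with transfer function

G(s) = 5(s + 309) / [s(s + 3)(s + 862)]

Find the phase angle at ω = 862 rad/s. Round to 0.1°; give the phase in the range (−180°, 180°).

-154.5°

At s = jω = j862:
zero (s+309): 309 + j862 → |·| = √(309²+862²) = √838525 ≈ 915.71, ∠ = arctan(862/309) ≈ 70.28°
pole (s+3): 3 + j862 → |·| = √(3²+862²) = √743053 ≈ 862.01, ∠ = arctan(862/3) ≈ 89.80°
pole (s+862): 862 + j862 → |·| = √(862²+862²) = √1486088 ≈ 1219.1, ∠ = arctan(862/862) ≈ 45.00°
pole at origin: |s| = 862, ∠ = 90.00° (in denominator)
∠G = 70.28° − 224.80° = -154.52°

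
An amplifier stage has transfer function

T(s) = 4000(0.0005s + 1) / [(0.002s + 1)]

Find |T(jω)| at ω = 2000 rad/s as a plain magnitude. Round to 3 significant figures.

At ω = 2000 rad/s:
zero (1 + j2000·0.0005) = 1 + j1 → |·| ≈ 1.4142, ∠ ≈ 45.00°
pole (1 + j2000·0.002) = 1 + j4 → |·| ≈ 4.1231, ∠ ≈ 75.96°
|T| = 4000 · 1.4142 / (4.1231) ≈ 1372

1.37e+03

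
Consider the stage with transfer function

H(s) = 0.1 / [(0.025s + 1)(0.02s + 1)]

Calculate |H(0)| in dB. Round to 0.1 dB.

H(0) = 0.1 · 1 / 1 = 0.1
20 log₁₀(0.1) ≈ -20.00 dB

-20.0 dB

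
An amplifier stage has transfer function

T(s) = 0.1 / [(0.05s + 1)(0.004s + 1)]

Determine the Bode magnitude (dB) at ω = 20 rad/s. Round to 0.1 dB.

At ω = 20 rad/s:
pole (1 + j20·0.05) = 1 + j1 → |·| ≈ 1.4142, ∠ ≈ 45.00°
pole (1 + j20·0.004) = 1 + j0.08 → |·| ≈ 1.0032, ∠ ≈ 4.57°
|T| = 0.1 · 1 / (1.4142 · 1.0032) ≈ 0.070486
Gain = 20 log₁₀(0.070486) ≈ -23.04 dB

-23.0 dB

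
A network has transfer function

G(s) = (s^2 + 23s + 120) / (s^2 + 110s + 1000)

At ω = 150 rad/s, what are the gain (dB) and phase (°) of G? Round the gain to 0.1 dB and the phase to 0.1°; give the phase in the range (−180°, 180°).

Substitute s = j150:
Numerator: (j150)^2 + 23(j150) + 120 = -22380 + j3450
Denominator: (j150)^2 + 110(j150) + 1000 = -21500 + j16500
|N| = √(22380² + 3450²) ≈ 22644, ∠N ≈ 171.24°
|D| = √(21500² + 16500²) ≈ 27102, ∠D ≈ 142.50°
|G| = 22644 / 27102 ≈ 0.83551
Gain = 20 log₁₀(0.83551) ≈ -1.56 dB
∠G = 171.24° − 142.50° = 28.74°

-1.6 dB, 28.7°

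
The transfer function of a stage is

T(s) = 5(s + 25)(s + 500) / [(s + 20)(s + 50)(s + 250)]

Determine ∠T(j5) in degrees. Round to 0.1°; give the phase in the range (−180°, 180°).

At s = jω = j5:
zero (s+25): 25 + j5 → |·| = √(25²+5²) = √650 ≈ 25.495, ∠ = arctan(5/25) ≈ 11.31°
zero (s+500): 500 + j5 → |·| = √(500²+5²) = √250025 ≈ 500.02, ∠ = arctan(5/500) ≈ 0.57°
pole (s+20): 20 + j5 → |·| = √(20²+5²) = √425 ≈ 20.616, ∠ = arctan(5/20) ≈ 14.04°
pole (s+50): 50 + j5 → |·| = √(50²+5²) = √2525 ≈ 50.249, ∠ = arctan(5/50) ≈ 5.71°
pole (s+250): 250 + j5 → |·| = √(250²+5²) = √62525 ≈ 250.05, ∠ = arctan(5/250) ≈ 1.15°
∠T = 11.88° − 20.90° = -9.02°

-9.0°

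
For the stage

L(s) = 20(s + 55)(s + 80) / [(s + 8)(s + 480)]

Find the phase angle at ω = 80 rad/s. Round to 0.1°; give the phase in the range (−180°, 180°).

6.7°

At s = jω = j80:
zero (s+55): 55 + j80 → |·| = √(55²+80²) = √9425 ≈ 97.082, ∠ = arctan(80/55) ≈ 55.49°
zero (s+80): 80 + j80 → |·| = √(80²+80²) = √12800 ≈ 113.14, ∠ = arctan(80/80) ≈ 45.00°
pole (s+8): 8 + j80 → |·| = √(8²+80²) = √6464 ≈ 80.399, ∠ = arctan(80/8) ≈ 84.29°
pole (s+480): 480 + j80 → |·| = √(480²+80²) = √236800 ≈ 486.62, ∠ = arctan(80/480) ≈ 9.46°
∠L = 100.49° − 93.75° = 6.74°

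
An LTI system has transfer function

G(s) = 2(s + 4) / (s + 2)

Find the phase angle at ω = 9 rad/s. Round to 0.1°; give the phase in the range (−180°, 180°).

At s = jω = j9:
zero (s+4): 4 + j9 → |·| = √(4²+9²) = √97 ≈ 9.8489, ∠ = arctan(9/4) ≈ 66.04°
pole (s+2): 2 + j9 → |·| = √(2²+9²) = √85 ≈ 9.2195, ∠ = arctan(9/2) ≈ 77.47°
∠G = 66.04° − 77.47° = -11.43°

-11.4°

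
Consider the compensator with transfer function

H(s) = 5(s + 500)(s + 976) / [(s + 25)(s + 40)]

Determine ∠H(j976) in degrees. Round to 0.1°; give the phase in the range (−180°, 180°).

At s = jω = j976:
zero (s+500): 500 + j976 → |·| = √(500²+976²) = √1202576 ≈ 1096.6, ∠ = arctan(976/500) ≈ 62.87°
zero (s+976): 976 + j976 → |·| = √(976²+976²) = √1905152 ≈ 1380.3, ∠ = arctan(976/976) ≈ 45.00°
pole (s+25): 25 + j976 → |·| = √(25²+976²) = √953201 ≈ 976.32, ∠ = arctan(976/25) ≈ 88.53°
pole (s+40): 40 + j976 → |·| = √(40²+976²) = √954176 ≈ 976.82, ∠ = arctan(976/40) ≈ 87.65°
∠H = 107.87° − 176.18° = -68.31°

-68.3°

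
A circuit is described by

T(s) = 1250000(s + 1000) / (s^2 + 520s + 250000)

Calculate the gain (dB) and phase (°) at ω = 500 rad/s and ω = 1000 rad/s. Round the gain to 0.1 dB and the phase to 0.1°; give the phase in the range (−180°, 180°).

ω = 500: 74.6 dB, -63.4°; ω = 1000: 65.7 dB, -100.3°

At s = jω = j500:
zero (s+1000): 1000 + j500 → |·| = √(1000²+500²) = √1250000 ≈ 1118, ∠ = arctan(500/1000) ≈ 26.57°
quadratic: (j500)² + 520·j500 + 250000 = 0 + j260000 → |·| ≈ 2.6e+05, ∠ ≈ 90.00°
|T| = 1250000 · 1118 / 2.6e+05 ≈ 5375
Gain = 20 log₁₀(5375) ≈ 74.61 dB
∠T = 26.57° − 90.00° = -63.43°

At s = jω = j1000:
zero (s+1000): 1000 + j1000 → |·| = √(1000²+1000²) = √2000000 ≈ 1414.2, ∠ = arctan(1000/1000) ≈ 45.00°
quadratic: (j1000)² + 520·j1000 + 250000 = -750000 + j520000 → |·| ≈ 9.1263e+05, ∠ ≈ 145.27°
|T| = 1250000 · 1414.2 / 9.1263e+05 ≈ 1937
Gain = 20 log₁₀(1937) ≈ 65.74 dB
∠T = 45.00° − 145.27° = -100.27°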